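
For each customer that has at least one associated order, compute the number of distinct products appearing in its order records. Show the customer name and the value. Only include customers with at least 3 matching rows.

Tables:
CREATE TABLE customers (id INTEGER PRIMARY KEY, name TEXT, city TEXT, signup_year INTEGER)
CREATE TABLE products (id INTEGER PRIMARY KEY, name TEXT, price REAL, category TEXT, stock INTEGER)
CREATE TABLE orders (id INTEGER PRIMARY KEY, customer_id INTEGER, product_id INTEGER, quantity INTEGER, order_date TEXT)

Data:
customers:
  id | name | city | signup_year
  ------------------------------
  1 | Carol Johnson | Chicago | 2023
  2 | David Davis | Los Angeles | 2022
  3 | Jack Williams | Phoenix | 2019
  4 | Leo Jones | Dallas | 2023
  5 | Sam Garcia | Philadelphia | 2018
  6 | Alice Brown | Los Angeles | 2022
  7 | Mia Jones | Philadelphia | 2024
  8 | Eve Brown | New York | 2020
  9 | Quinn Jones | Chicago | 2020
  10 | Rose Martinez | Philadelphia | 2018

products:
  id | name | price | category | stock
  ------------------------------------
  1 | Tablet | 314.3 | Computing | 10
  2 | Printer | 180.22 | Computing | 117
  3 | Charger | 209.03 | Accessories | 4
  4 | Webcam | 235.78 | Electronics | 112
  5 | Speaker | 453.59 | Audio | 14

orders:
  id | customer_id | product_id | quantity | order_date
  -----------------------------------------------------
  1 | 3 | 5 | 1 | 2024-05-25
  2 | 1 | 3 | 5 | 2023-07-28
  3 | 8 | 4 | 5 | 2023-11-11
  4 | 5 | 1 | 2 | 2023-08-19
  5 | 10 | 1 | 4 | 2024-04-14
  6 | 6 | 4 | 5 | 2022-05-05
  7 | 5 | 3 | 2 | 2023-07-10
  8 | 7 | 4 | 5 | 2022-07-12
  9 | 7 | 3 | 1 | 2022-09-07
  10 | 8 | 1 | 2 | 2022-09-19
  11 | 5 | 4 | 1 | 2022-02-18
SELECT p.name, COUNT(DISTINCT c.product_id) AS distinct_product_count FROM orders c JOIN customers p ON c.customer_id = p.id GROUP BY p.id, p.name HAVING COUNT(*) >= 3

Execution result:
name | distinct_product_count
Sam Garcia | 3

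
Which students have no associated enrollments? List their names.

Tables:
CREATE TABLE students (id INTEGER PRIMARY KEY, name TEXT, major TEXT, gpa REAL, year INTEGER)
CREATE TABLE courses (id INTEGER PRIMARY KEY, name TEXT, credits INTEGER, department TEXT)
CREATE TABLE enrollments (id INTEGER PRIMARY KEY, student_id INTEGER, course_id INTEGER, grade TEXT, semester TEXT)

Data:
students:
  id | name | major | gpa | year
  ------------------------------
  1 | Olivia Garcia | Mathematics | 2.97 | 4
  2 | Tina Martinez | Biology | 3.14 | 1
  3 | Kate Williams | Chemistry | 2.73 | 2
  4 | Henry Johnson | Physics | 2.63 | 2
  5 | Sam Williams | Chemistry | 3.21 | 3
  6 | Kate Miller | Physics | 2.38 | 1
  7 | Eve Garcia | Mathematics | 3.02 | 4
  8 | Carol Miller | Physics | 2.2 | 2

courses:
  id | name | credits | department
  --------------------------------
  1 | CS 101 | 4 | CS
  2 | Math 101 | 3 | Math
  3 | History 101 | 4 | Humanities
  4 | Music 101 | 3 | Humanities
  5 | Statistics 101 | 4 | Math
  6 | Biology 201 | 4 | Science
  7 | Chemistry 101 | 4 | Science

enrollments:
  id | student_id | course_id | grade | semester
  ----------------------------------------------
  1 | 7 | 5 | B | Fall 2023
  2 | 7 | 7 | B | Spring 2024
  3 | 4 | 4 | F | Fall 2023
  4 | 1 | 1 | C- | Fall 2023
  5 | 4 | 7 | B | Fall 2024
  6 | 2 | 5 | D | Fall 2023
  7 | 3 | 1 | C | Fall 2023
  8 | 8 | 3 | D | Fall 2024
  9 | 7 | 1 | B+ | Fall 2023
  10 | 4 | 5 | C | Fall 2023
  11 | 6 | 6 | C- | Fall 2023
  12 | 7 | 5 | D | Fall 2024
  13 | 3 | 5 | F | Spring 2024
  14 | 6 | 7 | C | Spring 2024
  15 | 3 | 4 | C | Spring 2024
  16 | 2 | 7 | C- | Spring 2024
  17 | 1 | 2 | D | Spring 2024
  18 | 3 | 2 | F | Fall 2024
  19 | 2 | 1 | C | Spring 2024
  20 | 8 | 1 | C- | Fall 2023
SELECT p.name FROM students p LEFT JOIN enrollments c ON c.student_id = p.id WHERE c.id IS NULL

Execution result:
Sam Williams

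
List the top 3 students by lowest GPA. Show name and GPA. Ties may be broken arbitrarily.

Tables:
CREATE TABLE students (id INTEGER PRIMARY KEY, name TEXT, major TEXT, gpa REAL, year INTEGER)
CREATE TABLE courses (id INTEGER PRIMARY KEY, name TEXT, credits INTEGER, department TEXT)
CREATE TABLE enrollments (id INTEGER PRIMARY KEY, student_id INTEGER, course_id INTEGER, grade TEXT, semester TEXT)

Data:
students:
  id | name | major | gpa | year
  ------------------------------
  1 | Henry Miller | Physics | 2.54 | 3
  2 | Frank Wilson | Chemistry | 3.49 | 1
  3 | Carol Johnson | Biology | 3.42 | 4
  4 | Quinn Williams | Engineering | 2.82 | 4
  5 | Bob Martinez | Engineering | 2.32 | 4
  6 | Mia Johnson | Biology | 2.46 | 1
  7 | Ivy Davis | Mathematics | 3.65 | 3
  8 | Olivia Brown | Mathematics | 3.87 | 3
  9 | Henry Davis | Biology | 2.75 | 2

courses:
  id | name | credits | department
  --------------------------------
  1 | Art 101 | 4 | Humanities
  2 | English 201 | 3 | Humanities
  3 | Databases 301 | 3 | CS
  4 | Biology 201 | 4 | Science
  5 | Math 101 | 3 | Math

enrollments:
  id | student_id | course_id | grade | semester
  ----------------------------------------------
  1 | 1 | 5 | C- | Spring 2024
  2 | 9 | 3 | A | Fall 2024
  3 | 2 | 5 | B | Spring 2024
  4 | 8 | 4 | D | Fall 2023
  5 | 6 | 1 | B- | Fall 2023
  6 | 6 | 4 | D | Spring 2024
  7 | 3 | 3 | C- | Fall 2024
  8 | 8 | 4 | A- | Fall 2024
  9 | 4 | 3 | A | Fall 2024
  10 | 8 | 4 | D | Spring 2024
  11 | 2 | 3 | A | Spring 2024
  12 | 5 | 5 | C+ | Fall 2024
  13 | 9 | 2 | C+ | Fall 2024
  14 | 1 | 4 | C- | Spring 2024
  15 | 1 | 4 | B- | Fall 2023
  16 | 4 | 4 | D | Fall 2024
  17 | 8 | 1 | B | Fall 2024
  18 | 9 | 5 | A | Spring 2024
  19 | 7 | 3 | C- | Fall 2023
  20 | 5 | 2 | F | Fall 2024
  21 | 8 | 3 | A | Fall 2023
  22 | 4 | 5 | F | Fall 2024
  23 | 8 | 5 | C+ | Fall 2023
SELECT name, gpa FROM students ORDER BY gpa ASC LIMIT 3

Execution result:
name | gpa
Bob Martinez | 2.32
Mia Johnson | 2.46
Henry Miller | 2.54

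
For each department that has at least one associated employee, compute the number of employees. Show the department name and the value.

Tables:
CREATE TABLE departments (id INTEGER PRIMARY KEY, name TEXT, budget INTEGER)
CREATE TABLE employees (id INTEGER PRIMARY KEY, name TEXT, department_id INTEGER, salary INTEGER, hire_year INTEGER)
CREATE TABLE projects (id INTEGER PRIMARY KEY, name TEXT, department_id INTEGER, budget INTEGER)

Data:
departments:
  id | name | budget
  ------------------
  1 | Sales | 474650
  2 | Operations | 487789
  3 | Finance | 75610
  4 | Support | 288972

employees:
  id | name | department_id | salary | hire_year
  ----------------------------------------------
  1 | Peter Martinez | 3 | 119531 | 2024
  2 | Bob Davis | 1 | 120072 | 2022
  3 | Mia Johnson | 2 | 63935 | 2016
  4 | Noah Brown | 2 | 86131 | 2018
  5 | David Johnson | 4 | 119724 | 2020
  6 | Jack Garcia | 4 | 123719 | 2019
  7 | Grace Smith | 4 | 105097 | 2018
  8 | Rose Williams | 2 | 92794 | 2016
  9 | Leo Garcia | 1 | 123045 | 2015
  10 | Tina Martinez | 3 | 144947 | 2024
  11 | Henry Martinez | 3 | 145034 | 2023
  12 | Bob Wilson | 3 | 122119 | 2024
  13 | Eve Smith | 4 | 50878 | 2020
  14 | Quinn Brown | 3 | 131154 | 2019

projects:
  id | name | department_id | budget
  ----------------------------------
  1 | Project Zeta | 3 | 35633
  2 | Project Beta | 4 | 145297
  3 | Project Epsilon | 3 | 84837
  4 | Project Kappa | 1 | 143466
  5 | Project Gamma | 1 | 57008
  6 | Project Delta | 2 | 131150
SELECT p.name, COUNT(*) AS n FROM employees c JOIN departments p ON c.department_id = p.id GROUP BY p.id, p.name

Execution result:
name | n
Sales | 2
Operations | 3
Finance | 5
Support | 4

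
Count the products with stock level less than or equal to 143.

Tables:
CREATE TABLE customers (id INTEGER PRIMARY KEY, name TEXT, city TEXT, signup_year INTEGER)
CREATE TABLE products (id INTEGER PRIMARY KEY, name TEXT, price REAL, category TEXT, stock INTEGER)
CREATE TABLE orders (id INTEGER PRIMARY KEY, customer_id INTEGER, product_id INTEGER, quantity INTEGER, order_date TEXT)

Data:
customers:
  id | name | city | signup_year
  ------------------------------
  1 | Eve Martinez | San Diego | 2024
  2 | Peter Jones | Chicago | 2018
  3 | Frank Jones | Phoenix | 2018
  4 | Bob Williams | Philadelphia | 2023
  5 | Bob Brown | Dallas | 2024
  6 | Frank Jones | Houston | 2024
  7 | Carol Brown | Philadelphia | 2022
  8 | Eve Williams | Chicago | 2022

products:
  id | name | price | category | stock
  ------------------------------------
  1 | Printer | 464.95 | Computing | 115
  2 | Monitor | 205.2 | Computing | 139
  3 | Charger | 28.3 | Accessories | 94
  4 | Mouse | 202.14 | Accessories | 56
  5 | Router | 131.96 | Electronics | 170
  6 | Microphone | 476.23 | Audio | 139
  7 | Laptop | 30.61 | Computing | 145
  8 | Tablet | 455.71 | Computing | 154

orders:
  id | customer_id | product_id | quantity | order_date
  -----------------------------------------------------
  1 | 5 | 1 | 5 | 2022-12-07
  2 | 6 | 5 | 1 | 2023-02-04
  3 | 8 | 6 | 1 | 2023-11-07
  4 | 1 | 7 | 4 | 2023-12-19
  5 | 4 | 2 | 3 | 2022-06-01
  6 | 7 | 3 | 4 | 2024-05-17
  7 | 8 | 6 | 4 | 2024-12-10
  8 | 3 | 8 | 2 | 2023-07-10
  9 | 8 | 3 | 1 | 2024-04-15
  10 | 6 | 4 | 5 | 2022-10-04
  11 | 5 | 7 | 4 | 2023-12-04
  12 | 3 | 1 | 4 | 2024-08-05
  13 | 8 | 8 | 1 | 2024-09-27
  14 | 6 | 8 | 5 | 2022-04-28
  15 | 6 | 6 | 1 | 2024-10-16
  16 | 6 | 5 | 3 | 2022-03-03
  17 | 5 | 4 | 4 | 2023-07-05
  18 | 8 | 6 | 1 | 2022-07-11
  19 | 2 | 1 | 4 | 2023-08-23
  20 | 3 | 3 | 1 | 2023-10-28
SELECT COUNT(*) FROM products WHERE stock <= 143

Execution result:
5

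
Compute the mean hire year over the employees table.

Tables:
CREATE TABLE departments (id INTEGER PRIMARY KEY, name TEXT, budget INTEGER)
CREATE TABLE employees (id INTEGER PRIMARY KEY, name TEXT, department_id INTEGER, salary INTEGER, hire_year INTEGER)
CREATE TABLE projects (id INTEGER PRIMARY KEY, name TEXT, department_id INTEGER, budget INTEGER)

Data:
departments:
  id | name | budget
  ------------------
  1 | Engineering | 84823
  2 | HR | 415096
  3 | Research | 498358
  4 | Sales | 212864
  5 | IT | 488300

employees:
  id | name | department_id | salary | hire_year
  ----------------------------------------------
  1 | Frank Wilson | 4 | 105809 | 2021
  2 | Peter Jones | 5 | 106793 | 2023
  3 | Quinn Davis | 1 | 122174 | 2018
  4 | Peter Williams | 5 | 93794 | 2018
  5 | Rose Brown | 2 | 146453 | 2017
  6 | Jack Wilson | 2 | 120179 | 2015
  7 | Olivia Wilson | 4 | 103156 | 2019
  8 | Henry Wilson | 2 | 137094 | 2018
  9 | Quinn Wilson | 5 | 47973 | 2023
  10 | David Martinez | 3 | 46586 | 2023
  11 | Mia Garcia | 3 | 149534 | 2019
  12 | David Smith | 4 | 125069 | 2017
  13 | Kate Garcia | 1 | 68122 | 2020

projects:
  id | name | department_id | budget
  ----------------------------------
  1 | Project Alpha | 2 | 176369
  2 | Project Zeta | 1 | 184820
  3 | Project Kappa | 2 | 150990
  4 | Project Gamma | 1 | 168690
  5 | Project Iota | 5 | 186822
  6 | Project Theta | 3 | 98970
SELECT AVG(hire_year) FROM employees

Execution result:
2019.31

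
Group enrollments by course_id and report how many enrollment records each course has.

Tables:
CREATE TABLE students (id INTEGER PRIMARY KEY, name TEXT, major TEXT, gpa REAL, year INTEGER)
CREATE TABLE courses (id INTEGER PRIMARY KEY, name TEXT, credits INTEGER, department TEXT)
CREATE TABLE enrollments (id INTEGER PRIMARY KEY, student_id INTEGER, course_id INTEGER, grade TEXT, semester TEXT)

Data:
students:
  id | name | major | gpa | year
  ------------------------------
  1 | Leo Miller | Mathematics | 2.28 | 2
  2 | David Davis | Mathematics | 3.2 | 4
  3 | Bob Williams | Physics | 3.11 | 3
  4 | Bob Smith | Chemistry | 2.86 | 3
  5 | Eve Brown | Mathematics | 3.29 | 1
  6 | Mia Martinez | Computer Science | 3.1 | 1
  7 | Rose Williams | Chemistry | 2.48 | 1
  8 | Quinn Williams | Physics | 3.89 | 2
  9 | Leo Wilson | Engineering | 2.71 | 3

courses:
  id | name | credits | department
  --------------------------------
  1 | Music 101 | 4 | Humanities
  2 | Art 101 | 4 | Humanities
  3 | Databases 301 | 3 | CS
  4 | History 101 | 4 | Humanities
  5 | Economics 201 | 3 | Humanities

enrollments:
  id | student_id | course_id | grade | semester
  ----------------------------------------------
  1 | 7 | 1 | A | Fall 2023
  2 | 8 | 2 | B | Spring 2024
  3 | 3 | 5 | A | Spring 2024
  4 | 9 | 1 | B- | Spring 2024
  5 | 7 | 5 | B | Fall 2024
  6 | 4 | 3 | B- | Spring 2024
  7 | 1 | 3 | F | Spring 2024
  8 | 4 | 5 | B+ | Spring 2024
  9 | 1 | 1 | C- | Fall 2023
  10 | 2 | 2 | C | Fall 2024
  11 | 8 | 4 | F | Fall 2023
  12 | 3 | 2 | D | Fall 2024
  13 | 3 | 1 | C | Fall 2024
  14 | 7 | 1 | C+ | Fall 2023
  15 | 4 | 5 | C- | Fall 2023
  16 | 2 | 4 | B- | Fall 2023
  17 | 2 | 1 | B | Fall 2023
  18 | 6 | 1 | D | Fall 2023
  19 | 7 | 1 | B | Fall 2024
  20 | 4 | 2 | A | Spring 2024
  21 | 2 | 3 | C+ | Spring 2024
SELECT course_id, COUNT(*) AS enrollment_count FROM enrollments GROUP BY course_id

Execution result:
course_id | enrollment_count
1 | 8
2 | 4
3 | 3
4 | 2
5 | 4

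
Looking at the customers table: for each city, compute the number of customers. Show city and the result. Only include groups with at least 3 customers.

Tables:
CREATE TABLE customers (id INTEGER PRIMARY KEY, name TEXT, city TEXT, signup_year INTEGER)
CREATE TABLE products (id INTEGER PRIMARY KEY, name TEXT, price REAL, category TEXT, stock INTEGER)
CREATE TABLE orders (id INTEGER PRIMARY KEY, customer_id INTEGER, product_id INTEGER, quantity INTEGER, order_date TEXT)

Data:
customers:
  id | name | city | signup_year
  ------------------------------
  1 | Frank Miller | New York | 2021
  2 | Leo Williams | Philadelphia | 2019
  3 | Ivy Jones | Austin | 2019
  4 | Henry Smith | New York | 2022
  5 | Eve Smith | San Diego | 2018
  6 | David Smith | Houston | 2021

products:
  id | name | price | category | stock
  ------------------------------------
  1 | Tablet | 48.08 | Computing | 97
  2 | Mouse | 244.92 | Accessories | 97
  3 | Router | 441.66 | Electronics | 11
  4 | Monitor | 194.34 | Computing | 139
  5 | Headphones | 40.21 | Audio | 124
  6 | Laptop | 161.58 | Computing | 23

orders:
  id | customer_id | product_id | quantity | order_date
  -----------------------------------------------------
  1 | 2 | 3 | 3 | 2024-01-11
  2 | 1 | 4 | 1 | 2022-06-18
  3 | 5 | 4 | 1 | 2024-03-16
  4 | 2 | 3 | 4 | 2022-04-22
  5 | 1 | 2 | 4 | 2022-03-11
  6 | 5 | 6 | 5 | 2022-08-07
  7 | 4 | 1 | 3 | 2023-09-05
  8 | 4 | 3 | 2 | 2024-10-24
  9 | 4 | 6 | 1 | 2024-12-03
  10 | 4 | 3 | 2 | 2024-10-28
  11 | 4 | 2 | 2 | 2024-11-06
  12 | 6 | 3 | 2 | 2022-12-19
SELECT city, COUNT(*) AS n FROM customers GROUP BY city HAVING COUNT(*) >= 3

Execution result:
(no rows)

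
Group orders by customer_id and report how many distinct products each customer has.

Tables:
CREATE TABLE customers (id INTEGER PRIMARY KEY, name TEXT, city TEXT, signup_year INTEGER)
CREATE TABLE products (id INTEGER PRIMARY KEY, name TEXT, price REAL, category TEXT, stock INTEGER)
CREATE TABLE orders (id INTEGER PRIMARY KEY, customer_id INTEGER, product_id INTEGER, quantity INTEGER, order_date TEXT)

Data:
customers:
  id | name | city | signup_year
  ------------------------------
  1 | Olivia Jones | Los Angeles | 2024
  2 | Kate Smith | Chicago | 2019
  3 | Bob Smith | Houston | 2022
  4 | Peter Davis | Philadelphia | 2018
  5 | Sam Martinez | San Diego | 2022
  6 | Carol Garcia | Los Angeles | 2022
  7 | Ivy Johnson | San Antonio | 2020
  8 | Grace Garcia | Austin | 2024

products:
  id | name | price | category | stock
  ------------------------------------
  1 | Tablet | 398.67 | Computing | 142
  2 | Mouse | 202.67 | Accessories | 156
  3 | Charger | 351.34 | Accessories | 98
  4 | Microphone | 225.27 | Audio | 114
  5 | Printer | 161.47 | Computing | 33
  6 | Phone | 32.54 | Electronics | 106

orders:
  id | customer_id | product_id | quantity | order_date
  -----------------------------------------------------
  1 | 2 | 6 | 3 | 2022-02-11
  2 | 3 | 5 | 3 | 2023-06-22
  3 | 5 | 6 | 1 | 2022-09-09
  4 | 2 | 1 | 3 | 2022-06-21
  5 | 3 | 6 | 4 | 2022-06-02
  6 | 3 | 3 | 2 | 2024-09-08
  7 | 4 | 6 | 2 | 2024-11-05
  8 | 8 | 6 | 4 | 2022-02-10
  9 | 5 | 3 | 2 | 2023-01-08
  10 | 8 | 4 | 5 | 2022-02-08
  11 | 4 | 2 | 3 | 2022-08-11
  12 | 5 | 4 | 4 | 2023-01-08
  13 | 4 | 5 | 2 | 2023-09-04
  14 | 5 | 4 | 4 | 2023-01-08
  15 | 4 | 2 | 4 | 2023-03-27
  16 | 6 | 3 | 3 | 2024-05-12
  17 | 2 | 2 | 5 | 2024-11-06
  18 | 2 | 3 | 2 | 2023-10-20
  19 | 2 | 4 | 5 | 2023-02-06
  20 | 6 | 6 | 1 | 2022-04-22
SELECT customer_id, COUNT(DISTINCT product_id) AS distinct_product_count FROM orders GROUP BY customer_id

Execution result:
customer_id | distinct_product_count
2 | 5
3 | 3
4 | 3
5 | 3
6 | 2
8 | 2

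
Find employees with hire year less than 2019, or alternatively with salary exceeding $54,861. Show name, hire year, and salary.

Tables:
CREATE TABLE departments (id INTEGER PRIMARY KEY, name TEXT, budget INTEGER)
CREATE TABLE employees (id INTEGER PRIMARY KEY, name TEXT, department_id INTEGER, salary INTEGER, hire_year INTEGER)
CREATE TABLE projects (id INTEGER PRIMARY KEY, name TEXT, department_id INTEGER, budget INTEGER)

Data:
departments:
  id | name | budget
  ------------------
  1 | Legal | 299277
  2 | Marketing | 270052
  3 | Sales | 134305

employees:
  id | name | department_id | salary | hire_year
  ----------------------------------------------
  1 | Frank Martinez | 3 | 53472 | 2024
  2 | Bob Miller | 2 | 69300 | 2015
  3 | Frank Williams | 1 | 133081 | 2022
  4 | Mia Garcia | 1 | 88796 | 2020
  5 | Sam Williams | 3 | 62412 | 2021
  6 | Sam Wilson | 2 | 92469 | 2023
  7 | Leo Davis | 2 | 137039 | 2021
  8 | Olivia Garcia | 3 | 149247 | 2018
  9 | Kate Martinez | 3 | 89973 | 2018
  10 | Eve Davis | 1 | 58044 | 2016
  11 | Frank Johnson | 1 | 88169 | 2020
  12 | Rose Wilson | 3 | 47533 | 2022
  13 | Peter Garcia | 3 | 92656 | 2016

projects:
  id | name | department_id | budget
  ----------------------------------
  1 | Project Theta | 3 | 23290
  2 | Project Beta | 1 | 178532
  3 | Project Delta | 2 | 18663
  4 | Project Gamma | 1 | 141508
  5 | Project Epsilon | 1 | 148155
SELECT name, hire_year, salary FROM employees WHERE hire_year < 2019 OR salary > 54861

Execution result:
name | hire_year | salary
Bob Miller | 2015 | 69300
Frank Williams | 2022 | 133081
Mia Garcia | 2020 | 88796
Sam Williams | 2021 | 62412
Sam Wilson | 2023 | 92469
Leo Davis | 2021 | 137039
Olivia Garcia | 2018 | 149247
Kate Martinez | 2018 | 89973
Eve Davis | 2016 | 58044
Frank Johnson | 2020 | 88169
Peter Garcia | 2016 | 92656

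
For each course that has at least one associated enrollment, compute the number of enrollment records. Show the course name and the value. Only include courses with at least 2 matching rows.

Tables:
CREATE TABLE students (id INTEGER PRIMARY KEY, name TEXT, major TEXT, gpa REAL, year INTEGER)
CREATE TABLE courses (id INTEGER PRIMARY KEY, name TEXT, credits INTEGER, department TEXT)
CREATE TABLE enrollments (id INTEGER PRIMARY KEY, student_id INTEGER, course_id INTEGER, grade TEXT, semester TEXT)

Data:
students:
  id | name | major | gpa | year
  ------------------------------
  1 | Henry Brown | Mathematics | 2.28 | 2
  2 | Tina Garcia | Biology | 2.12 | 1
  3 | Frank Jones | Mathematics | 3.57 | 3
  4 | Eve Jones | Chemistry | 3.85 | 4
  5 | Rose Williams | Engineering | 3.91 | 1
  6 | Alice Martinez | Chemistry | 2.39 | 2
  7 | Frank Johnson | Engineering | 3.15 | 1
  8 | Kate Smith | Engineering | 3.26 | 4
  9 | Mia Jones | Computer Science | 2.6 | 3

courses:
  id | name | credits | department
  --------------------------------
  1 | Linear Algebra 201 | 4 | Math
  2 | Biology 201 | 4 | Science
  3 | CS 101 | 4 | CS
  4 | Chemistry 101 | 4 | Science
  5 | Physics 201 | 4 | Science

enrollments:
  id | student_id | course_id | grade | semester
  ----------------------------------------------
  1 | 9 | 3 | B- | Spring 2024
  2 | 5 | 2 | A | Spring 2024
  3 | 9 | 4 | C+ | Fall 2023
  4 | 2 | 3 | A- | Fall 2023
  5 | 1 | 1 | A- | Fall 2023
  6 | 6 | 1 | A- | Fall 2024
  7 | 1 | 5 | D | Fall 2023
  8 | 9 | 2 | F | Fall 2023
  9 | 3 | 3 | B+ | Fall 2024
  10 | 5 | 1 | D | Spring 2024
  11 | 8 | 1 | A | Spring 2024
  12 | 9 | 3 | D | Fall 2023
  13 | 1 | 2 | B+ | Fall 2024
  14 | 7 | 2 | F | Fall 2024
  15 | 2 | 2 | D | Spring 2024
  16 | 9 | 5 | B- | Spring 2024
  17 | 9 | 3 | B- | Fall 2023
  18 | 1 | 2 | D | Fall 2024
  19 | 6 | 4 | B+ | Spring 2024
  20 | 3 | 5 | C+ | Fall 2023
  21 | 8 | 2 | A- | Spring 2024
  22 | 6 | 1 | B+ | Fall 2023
SELECT p.name, COUNT(*) AS n FROM enrollments c JOIN courses p ON c.course_id = p.id GROUP BY p.id, p.name HAVING COUNT(*) >= 2

Execution result:
name | n
Linear Algebra 201 | 5
Biology 201 | 7
CS 101 | 5
Chemistry 101 | 2
Physics 201 | 3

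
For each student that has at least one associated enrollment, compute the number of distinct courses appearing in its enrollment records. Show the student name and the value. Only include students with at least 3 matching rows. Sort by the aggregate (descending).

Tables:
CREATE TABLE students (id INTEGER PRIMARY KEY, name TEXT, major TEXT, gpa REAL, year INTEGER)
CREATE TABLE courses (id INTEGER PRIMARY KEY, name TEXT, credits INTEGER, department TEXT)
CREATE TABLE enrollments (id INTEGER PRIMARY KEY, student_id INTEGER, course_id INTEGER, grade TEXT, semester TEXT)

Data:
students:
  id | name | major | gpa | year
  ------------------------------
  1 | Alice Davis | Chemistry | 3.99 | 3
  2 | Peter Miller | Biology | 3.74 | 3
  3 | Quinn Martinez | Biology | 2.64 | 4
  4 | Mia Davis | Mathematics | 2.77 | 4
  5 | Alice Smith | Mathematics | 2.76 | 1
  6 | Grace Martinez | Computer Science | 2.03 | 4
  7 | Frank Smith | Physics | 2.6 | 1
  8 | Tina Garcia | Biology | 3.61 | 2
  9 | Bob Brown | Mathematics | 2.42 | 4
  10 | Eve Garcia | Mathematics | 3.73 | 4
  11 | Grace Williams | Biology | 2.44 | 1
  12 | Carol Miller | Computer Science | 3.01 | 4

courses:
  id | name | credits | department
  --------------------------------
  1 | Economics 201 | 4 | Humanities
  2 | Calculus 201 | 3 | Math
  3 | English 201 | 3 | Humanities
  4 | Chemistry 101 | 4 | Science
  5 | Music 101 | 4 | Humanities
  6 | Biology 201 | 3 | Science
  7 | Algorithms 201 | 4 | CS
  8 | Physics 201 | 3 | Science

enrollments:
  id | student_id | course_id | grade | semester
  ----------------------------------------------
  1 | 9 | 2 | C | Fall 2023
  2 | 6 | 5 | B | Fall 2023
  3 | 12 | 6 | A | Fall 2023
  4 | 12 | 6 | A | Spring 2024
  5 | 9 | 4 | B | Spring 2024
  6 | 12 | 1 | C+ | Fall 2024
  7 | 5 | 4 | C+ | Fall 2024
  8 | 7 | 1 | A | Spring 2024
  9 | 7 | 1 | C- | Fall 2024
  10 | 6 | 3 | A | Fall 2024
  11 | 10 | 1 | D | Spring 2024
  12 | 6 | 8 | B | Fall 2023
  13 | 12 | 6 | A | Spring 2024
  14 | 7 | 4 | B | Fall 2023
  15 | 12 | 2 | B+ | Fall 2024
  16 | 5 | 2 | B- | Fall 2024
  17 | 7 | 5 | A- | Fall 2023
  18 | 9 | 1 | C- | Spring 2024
SELECT p.name, COUNT(DISTINCT c.course_id) AS distinct_course_count FROM enrollments c JOIN students p ON c.student_id = p.id GROUP BY p.id, p.name HAVING COUNT(*) >= 3 ORDER BY distinct_course_count DESC

Execution result:
name | distinct_course_count
Grace Martinez | 3
Frank Smith | 3
Bob Brown | 3
Carol Miller | 3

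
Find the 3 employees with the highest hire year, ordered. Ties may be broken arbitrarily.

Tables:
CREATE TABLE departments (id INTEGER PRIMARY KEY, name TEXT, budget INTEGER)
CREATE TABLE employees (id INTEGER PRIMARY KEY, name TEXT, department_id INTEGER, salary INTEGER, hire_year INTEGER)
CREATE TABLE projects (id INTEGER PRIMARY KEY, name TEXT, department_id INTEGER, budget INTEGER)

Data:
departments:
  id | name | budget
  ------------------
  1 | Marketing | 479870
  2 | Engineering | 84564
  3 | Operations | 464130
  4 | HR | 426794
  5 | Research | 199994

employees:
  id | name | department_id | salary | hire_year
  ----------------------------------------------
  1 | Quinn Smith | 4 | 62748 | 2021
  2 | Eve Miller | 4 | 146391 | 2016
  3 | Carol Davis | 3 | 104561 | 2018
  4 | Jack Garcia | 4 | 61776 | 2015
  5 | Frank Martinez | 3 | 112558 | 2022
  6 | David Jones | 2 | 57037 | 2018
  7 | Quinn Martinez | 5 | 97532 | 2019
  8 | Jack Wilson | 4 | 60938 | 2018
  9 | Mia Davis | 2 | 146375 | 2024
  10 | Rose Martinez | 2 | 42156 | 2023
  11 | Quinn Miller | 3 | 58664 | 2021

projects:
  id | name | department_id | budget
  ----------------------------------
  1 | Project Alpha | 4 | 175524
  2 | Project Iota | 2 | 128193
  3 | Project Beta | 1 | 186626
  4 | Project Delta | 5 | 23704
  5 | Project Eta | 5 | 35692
SELECT name, hire_year FROM employees ORDER BY hire_year DESC LIMIT 3

Execution result:
name | hire_year
Mia Davis | 2024
Rose Martinez | 2023
Frank Martinez | 2022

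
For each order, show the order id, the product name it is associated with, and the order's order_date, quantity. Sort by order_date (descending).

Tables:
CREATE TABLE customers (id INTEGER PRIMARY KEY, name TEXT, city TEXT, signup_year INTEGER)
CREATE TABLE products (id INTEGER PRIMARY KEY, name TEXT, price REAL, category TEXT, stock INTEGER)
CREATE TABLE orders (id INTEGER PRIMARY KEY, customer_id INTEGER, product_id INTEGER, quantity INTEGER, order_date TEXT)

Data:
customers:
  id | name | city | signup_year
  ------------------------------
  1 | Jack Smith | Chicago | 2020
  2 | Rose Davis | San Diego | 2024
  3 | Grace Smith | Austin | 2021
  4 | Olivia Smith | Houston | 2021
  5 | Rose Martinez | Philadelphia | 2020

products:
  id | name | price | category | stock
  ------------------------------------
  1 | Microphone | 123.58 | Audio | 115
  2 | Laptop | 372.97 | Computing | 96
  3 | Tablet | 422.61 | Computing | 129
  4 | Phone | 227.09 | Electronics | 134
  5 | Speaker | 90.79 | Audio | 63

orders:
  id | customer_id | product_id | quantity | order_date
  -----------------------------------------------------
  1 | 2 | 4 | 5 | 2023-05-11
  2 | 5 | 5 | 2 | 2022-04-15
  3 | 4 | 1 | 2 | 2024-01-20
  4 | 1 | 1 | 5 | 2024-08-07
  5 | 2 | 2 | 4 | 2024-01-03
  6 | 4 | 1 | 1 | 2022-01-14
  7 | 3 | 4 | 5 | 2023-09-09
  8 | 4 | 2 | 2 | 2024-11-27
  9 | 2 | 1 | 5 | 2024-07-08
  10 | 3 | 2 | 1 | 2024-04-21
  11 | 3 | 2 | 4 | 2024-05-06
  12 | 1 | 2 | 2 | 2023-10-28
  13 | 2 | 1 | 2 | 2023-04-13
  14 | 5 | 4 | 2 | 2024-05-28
SELECT c.id, p.name AS product, c.order_date, c.quantity FROM orders c JOIN products p ON c.product_id = p.id ORDER BY c.order_date DESC

Execution result:
id | product | order_date | quantity
8 | Laptop | 2024-11-27 | 2
4 | Microphone | 2024-08-07 | 5
9 | Microphone | 2024-07-08 | 5
14 | Phone | 2024-05-28 | 2
11 | Laptop | 2024-05-06 | 4
10 | Laptop | 2024-04-21 | 1
3 | Microphone | 2024-01-20 | 2
5 | Laptop | 2024-01-03 | 4
12 | Laptop | 2023-10-28 | 2
7 | Phone | 2023-09-09 | 5
1 | Phone | 2023-05-11 | 5
13 | Microphone | 2023-04-13 | 2
2 | Speaker | 2022-04-15 | 2
6 | Microphone | 2022-01-14 | 1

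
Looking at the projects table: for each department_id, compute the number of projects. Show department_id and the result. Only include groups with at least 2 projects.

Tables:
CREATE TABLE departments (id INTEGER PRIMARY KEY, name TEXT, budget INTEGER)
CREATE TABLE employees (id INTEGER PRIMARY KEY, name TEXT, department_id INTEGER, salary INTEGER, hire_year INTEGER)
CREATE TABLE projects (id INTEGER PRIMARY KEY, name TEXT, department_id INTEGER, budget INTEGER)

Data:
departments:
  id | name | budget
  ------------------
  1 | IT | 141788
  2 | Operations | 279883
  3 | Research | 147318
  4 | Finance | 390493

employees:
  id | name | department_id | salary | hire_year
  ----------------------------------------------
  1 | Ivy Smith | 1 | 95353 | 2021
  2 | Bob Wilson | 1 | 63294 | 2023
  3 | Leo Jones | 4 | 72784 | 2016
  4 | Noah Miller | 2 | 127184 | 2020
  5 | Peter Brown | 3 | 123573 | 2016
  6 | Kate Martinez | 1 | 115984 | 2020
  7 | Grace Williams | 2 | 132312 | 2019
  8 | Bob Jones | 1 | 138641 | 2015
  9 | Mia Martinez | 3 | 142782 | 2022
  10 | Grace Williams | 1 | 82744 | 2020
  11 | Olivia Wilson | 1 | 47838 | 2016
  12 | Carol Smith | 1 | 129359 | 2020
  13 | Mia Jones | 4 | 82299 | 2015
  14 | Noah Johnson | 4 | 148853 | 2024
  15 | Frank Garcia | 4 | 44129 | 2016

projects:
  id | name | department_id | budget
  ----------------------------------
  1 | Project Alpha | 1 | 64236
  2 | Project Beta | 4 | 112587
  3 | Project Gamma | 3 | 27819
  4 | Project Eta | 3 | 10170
SELECT department_id, COUNT(*) AS n FROM projects GROUP BY department_id HAVING COUNT(*) >= 2

Execution result:
department_id | n
3 | 2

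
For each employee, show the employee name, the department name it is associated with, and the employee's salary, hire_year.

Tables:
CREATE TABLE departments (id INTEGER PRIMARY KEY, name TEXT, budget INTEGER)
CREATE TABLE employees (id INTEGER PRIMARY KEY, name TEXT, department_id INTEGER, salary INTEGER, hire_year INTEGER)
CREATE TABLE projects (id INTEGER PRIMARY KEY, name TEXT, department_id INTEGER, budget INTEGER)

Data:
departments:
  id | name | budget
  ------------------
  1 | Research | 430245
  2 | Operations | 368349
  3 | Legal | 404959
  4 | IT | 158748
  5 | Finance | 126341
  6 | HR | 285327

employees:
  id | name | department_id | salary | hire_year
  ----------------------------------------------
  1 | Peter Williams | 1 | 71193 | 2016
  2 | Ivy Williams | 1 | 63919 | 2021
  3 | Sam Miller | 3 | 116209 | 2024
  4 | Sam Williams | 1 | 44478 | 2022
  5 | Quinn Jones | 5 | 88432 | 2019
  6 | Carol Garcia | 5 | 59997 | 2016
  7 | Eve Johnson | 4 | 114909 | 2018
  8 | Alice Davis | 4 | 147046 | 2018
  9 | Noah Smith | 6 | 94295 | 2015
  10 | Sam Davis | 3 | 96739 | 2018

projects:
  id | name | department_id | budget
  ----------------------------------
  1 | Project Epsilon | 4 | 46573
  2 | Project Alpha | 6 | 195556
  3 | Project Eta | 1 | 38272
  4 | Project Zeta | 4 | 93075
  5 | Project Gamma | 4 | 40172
SELECT c.name, p.name AS department, c.salary, c.hire_year FROM employees c JOIN departments p ON c.department_id = p.id

Execution result:
name | department | salary | hire_year
Peter Williams | Research | 71193 | 2016
Ivy Williams | Research | 63919 | 2021
Sam Miller | Legal | 116209 | 2024
Sam Williams | Research | 44478 | 2022
Quinn Jones | Finance | 88432 | 2019
Carol Garcia | Finance | 59997 | 2016
Eve Johnson | IT | 114909 | 2018
Alice Davis | IT | 147046 | 2018
Noah Smith | HR | 94295 | 2015
Sam Davis | Legal | 96739 | 2018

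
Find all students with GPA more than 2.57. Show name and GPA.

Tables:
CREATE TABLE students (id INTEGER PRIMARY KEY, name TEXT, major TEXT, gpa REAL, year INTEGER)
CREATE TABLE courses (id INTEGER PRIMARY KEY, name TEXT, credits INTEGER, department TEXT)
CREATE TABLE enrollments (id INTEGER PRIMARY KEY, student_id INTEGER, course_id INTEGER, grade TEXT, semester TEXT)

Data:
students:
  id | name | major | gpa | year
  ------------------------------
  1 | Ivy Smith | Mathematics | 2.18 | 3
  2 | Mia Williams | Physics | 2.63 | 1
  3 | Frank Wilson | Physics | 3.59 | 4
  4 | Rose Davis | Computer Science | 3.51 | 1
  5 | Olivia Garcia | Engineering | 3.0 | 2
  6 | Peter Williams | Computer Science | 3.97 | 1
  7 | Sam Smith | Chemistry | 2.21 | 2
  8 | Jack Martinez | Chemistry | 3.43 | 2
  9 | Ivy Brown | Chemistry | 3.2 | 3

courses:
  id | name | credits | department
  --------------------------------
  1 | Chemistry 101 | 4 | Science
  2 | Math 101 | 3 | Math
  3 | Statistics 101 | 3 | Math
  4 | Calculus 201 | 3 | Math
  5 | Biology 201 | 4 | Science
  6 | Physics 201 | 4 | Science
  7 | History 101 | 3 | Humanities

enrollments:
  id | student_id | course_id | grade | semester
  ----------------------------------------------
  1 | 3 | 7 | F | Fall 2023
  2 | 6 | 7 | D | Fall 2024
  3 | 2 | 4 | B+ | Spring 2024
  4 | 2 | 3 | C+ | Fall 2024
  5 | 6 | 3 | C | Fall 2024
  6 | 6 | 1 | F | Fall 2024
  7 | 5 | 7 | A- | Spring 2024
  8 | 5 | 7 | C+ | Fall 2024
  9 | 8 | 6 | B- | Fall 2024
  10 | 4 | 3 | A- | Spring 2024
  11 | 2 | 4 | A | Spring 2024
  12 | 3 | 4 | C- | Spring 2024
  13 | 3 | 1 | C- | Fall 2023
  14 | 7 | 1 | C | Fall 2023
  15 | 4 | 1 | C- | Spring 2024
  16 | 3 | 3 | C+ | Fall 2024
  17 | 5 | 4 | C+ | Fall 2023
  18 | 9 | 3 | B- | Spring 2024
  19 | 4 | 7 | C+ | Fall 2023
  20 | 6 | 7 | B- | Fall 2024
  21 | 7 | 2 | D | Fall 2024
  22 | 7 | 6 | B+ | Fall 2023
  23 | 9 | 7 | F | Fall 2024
SELECT name, gpa FROM students WHERE gpa > 2.57

Execution result:
name | gpa
Mia Williams | 2.63
Frank Wilson | 3.59
Rose Davis | 3.51
Olivia Garcia | 3.00
Peter Williams | 3.97
Jack Martinez | 3.43
Ivy Brown | 3.20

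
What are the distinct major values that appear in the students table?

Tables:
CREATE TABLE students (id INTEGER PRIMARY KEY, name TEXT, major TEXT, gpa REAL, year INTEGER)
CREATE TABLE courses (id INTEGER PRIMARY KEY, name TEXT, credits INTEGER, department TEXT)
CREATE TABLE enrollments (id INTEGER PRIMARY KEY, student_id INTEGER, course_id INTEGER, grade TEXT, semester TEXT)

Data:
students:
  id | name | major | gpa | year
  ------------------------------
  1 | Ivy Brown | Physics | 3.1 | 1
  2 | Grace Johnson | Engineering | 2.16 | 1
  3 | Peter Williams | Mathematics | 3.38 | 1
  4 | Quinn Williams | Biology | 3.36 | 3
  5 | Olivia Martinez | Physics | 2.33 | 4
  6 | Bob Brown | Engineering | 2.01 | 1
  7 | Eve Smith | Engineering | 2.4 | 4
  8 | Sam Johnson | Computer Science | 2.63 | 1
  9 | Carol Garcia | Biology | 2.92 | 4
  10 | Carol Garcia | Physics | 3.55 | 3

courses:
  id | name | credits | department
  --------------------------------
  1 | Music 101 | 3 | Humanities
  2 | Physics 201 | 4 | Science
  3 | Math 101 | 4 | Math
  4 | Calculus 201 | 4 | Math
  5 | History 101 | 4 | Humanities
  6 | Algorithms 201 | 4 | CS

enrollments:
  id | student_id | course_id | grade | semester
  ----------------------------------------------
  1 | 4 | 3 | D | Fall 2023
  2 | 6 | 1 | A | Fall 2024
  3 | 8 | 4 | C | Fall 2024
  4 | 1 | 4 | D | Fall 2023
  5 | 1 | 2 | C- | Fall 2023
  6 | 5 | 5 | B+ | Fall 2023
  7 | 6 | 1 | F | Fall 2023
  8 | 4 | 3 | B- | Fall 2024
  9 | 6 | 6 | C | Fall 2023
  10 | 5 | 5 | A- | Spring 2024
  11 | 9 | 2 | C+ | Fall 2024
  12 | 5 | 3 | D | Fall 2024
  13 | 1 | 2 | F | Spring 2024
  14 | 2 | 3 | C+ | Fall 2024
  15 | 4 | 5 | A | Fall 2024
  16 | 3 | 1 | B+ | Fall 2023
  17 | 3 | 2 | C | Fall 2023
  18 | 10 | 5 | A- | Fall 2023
SELECT DISTINCT major FROM students

Execution result:
major
Physics
Engineering
Mathematics
Biology
Computer Science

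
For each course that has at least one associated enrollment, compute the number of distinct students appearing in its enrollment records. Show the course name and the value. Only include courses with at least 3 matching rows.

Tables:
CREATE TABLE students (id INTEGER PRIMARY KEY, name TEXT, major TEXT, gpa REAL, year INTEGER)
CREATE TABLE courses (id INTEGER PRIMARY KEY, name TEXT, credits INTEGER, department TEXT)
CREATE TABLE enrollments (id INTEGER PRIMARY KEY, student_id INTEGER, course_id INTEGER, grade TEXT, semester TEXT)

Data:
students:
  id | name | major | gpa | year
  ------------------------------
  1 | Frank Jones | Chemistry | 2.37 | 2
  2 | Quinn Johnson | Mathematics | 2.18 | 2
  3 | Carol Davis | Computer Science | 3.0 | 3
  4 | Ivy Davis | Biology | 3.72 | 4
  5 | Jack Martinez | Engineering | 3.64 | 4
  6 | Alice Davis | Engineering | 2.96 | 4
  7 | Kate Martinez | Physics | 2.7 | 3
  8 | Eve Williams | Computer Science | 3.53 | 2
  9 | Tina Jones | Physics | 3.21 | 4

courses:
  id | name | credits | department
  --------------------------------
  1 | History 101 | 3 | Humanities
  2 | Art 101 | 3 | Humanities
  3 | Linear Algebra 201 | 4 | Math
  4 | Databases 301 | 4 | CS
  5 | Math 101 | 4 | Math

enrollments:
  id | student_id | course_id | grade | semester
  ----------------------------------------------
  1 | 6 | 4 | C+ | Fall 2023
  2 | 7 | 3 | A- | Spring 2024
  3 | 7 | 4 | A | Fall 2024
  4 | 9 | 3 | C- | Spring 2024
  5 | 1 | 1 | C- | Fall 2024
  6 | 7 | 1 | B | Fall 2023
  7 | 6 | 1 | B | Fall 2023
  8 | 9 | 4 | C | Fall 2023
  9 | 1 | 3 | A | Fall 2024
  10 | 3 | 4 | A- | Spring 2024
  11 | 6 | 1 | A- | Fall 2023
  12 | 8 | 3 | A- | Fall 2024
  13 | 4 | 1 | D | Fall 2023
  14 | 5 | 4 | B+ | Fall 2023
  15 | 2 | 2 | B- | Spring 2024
SELECT p.name, COUNT(DISTINCT c.student_id) AS distinct_student_count FROM enrollments c JOIN courses p ON c.course_id = p.id GROUP BY p.id, p.name HAVING COUNT(*) >= 3

Execution result:
name | distinct_student_count
History 101 | 4
Linear Algebra 201 | 4
Databases 301 | 5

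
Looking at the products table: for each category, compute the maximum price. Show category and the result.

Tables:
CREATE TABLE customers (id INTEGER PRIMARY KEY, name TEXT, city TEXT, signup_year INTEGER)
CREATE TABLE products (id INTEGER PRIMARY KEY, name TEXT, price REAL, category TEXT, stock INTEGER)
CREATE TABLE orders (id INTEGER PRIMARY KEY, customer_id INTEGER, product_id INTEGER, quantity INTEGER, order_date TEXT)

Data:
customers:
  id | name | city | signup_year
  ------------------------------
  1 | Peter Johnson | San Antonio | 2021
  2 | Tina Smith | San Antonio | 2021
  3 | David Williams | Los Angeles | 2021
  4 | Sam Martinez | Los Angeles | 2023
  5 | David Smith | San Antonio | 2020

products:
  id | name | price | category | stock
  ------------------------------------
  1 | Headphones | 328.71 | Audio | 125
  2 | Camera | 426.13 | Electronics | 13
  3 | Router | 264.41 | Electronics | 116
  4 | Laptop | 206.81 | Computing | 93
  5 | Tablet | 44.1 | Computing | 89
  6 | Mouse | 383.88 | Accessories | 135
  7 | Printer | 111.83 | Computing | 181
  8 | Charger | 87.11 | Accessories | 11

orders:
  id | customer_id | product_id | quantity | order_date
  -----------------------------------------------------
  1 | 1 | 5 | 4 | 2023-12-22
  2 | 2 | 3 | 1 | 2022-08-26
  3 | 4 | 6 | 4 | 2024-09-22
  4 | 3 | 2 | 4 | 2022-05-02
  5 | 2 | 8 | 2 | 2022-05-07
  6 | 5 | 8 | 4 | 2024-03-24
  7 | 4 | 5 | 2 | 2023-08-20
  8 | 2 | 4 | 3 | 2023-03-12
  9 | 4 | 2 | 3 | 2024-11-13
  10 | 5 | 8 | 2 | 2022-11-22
SELECT category, MAX(price) AS max_price FROM products GROUP BY category

Execution result:
category | max_price
Accessories | 383.88
Audio | 328.71
Computing | 206.81
Electronics | 426.13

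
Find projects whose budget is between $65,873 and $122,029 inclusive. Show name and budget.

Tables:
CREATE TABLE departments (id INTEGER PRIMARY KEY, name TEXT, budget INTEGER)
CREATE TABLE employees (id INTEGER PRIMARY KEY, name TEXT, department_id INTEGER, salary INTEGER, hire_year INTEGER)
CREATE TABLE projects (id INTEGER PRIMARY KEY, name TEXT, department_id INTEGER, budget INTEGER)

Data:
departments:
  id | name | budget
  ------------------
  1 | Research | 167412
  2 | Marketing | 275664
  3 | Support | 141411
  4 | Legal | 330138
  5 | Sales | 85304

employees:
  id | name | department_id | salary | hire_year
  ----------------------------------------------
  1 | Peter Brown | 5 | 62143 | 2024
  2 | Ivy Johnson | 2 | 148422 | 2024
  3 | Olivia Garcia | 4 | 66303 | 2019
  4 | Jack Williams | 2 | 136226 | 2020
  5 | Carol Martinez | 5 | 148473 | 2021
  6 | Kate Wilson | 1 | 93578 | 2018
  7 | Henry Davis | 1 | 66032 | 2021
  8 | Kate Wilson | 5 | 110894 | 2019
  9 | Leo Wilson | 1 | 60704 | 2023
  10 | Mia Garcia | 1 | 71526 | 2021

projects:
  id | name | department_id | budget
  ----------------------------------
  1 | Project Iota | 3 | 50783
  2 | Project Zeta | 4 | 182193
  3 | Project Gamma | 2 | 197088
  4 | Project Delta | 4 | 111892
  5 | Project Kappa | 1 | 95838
SELECT name, budget FROM projects WHERE budget BETWEEN 65873 AND 122029

Execution result:
name | budget
Project Delta | 111892
Project Kappa | 95838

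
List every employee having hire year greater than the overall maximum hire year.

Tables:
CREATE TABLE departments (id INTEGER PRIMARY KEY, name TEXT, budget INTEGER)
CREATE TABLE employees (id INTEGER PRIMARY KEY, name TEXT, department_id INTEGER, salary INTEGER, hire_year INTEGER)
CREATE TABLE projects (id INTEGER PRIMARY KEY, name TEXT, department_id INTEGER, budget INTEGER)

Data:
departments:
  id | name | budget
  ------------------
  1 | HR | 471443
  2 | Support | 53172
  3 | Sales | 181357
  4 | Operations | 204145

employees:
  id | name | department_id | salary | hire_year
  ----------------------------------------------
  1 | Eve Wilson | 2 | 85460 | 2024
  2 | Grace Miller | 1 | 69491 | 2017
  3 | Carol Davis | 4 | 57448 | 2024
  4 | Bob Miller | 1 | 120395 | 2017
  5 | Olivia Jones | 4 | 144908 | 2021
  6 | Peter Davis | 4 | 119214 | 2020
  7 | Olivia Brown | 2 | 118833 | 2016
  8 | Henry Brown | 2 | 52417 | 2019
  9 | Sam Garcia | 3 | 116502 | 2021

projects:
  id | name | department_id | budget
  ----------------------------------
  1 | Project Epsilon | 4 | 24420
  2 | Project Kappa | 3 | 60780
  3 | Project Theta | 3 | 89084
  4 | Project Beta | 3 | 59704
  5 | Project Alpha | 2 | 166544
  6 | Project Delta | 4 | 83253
SELECT name, hire_year FROM employees WHERE hire_year > (SELECT MAX(hire_year) FROM employees)

Execution result:
(no rows)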